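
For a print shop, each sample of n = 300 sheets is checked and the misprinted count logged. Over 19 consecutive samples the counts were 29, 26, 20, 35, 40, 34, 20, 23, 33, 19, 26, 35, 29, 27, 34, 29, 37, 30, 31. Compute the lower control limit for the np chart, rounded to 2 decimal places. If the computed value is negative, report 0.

13.89

p̄ = Σdᵢ / (k·n) = 557 / (19 × 300) = 0.09772
LCL = np̄ − 3·√(np̄(1−p̄)) = 29.3158 − 3 × 5.1431 = 13.8866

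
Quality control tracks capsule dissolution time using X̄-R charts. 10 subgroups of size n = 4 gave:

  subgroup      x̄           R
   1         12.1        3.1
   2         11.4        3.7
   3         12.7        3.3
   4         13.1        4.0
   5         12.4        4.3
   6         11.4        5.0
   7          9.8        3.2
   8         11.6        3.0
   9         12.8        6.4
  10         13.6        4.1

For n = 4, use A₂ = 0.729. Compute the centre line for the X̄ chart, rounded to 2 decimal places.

X̄̄ = (12.1 + 11.4 + 12.7 + 13.1 + 12.4 + 11.4 + 9.8 + 11.6 + 12.8 + 13.6) / 10 = 120.9000 / 10 = 12.0900
CL = X̄̄ = 12.0900

12.09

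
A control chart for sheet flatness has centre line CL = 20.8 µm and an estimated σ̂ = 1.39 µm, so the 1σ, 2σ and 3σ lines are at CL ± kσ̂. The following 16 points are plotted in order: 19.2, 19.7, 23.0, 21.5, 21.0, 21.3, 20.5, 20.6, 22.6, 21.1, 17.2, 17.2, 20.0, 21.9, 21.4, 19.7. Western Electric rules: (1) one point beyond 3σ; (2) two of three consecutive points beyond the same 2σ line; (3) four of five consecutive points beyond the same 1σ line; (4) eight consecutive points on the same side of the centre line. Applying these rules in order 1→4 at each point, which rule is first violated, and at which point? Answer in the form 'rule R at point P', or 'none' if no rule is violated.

rule 2 at point 12

Zone of each point (C = within 1σ̂, B = 1σ̂–2σ̂, A = 2σ̂–3σ̂, * = beyond 3σ̂; sign = side of CL): 1:-B, 2:-C, 3:+B, 4:+C, 5:+C, 6:+C, 7:-C, 8:-C, 9:+B, 10:+C, 11:-A, 12:-A, 13:-C, 14:+C, 15:+C, 16:-C
Rule 2 (two of three consecutive points beyond the same 2σ limit) is satisfied at point 12.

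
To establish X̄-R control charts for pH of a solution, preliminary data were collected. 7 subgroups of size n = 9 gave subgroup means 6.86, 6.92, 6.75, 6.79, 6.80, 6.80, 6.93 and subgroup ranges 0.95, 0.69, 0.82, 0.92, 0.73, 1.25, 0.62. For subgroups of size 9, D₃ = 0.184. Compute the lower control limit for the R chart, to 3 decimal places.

R̄ = (0.95 + 0.69 + 0.82 + 0.92 + 0.73 + 1.25 + 0.62) / 7 = 5.9800 / 7 = 0.8543
LCL_R = D₃·R̄ = 0.184 × 0.8543 = 0.1572

0.157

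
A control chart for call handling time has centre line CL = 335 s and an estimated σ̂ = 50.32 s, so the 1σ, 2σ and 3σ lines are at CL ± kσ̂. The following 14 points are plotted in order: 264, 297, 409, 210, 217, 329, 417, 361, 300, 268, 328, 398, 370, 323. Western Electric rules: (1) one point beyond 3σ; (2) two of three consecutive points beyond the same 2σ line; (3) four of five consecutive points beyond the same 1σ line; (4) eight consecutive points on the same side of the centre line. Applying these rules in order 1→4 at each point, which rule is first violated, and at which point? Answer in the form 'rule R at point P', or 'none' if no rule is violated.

Zone of each point (C = within 1σ̂, B = 1σ̂–2σ̂, A = 2σ̂–3σ̂, * = beyond 3σ̂; sign = side of CL): 1:-B, 2:-C, 3:+B, 4:-A, 5:-A, 6:-C, 7:+B, 8:+C, 9:-C, 10:-B, 11:-C, 12:+B, 13:+C, 14:-C
Rule 2 (two of three consecutive points beyond the same 2σ limit) is satisfied at point 5.

rule 2 at point 5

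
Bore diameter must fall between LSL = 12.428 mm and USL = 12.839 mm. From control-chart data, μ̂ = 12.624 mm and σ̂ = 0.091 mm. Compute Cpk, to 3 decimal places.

0.718

Cpu = (USL − μ̂) / (3σ̂) = (12.839 − 12.624) / (3 × 0.091) = 0.7875; Cpl = (μ̂ − LSL) / (3σ̂) = (12.624 − 12.428) / (3 × 0.091) = 0.7179; Cpk = min(Cpu, Cpl) = 0.7179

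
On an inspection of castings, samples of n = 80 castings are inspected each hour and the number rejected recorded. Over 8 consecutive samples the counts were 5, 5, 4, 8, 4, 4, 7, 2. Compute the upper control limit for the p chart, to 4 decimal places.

p̄ = Σdᵢ / (k·n) = 39 / (8 × 80) = 0.06094
UCL = p̄ + 3·√(p̄(1−p̄)/n) = 0.06094 + 3 × √(0.06094×0.93906/80) = 0.06094 + 3 × 0.02675 = 0.14117

0.1412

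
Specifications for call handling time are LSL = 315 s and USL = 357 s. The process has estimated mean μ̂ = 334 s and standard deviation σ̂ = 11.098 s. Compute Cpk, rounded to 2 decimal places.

0.57

Cpu = (USL − μ̂) / (3σ̂) = (357 − 334) / (3 × 11.098) = 0.6908; Cpl = (μ̂ − LSL) / (3σ̂) = (334 − 315) / (3 × 11.098) = 0.5707; Cpk = min(Cpu, Cpl) = 0.5707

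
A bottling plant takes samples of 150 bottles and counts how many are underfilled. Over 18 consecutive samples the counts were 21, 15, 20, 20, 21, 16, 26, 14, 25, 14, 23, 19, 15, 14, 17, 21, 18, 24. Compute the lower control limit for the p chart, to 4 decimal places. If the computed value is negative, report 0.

p̄ = Σdᵢ / (k·n) = 343 / (18 × 150) = 0.12704
LCL = p̄ − 3·√(p̄(1−p̄)/n) = 0.12704 − 3 × 0.02719 = 0.04547

0.0455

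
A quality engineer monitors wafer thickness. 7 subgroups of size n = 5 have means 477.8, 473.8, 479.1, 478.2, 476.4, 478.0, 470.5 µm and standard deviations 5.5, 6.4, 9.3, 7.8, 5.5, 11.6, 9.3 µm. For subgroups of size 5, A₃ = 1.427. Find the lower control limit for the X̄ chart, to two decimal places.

X̄̄ = (477.8 + 473.8 + 479.1 + 478.2 + 476.4 + 478.0 + 470.5) / 7 = 476.2571
s̄ = (5.5 + 6.4 + 9.3 + 7.8 + 5.5 + 11.6 + 9.3) / 7 = 7.9143
LCL = X̄̄ − A₃·s̄ = 476.2571 − 1.427 × 7.9143 = 464.9635

464.96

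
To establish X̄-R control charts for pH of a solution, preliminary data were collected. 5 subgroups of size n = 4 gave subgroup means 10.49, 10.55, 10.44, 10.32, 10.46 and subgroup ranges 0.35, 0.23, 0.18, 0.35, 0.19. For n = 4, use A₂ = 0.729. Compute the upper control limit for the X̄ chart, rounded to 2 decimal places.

10.64

X̄̄ = (10.49 + 10.55 + 10.44 + 10.32 + 10.46) / 5 = 52.2600 / 5 = 10.4520
R̄ = (0.35 + 0.23 + 0.18 + 0.35 + 0.19) / 5 = 1.3000 / 5 = 0.2600
UCL = X̄̄ + A₂·R̄ = 10.4520 + 0.729 × 0.2600 = 10.6415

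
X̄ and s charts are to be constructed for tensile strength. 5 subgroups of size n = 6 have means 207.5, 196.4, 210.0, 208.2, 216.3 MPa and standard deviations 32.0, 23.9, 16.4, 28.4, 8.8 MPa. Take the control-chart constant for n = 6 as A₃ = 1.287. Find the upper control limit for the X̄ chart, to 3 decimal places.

235.865

X̄̄ = (207.5 + 196.4 + 210.0 + 208.2 + 216.3) / 5 = 207.6800
s̄ = (32.0 + 23.9 + 16.4 + 28.4 + 8.8) / 5 = 21.9000
UCL = X̄̄ + A₃·s̄ = 207.6800 + 1.287 × 21.9000 = 235.8653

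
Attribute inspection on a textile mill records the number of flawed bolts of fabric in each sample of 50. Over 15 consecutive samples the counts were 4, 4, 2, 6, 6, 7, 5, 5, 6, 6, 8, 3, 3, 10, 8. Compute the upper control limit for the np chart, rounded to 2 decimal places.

12.19

p̄ = Σdᵢ / (k·n) = 83 / (15 × 50) = 0.11067
UCL = np̄ + 3·√(np̄(1−p̄)) = 5.5333 + 3 × √(5.5333×0.88933) = 5.5333 + 3 × 2.2183 = 12.1883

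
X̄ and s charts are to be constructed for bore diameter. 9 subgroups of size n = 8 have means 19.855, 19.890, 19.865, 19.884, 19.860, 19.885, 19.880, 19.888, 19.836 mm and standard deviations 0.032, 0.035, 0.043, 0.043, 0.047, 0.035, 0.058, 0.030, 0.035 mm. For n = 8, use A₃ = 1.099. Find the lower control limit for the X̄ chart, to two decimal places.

19.83

X̄̄ = (19.855 + 19.890 + 19.865 + 19.884 + 19.860 + 19.885 + 19.880 + 19.888 + 19.836) / 9 = 19.8714
s̄ = (0.032 + 0.035 + 0.043 + 0.043 + 0.047 + 0.035 + 0.058 + 0.030 + 0.035) / 9 = 0.0398
LCL = X̄̄ − A₃·s̄ = 19.8714 − 1.099 × 0.0398 = 19.8277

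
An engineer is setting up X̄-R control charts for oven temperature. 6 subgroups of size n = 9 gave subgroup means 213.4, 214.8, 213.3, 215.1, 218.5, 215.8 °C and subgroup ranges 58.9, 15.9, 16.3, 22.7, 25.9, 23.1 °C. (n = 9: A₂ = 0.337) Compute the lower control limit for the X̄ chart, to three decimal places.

X̄̄ = (213.4 + 214.8 + 213.3 + 215.1 + 218.5 + 215.8) / 6 = 1290.9000 / 6 = 215.1500
R̄ = (58.9 + 15.9 + 16.3 + 22.7 + 25.9 + 23.1) / 6 = 162.8000 / 6 = 27.1333
LCL = X̄̄ − A₂·R̄ = 215.1500 − 0.337 × 27.1333 = 206.0061

206.006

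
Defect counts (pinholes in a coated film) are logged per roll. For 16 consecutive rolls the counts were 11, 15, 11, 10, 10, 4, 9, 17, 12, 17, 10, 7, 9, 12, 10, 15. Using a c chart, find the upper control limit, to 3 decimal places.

21.222

c̄ = (11 + 15 + 11 + 10 + 10 + 4 + 9 + 17 + 12 + 17 + 10 + 7 + 9 + 12 + 10 + 15) / 16 = 179 / 16 = 11.1875
UCL = c̄ + 3√c̄ = 11.1875 + 3 × √11.1875 = 11.1875 + 3 × 3.3448 = 21.2218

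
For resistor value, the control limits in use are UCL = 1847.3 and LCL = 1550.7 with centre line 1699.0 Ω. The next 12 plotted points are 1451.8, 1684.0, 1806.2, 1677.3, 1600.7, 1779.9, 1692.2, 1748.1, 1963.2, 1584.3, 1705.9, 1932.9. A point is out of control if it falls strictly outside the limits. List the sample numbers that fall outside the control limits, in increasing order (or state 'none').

Compare each point to [1550.7, 1847.3]: sample 1 = 1451.8 < LCL; sample 9 = 1963.2 > UCL; sample 12 = 1932.9 > UCL.

1, 9, 12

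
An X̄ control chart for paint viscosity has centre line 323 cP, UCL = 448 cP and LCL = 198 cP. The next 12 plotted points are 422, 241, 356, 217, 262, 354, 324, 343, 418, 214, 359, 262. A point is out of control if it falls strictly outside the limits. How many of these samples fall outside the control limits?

0

All 12 points lie within [198, 448].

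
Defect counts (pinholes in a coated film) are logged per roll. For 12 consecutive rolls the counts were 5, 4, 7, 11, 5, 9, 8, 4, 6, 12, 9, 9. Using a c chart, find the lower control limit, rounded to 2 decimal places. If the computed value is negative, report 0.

0.00

c̄ = (5 + 4 + 7 + 11 + 5 + 9 + 8 + 4 + 6 + 12 + 9 + 9) / 12 = 89 / 12 = 7.4167
LCL = c̄ − 3√c̄ = 7.4167 − 3 × 2.7234 = -0.7534 → 0 (cannot be negative)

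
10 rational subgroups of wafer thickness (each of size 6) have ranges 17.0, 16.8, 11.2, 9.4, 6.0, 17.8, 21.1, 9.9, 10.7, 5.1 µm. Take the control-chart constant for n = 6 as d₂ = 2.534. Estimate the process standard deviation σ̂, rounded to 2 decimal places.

4.93

R̄ = (17.0 + 16.8 + 11.2 + 9.4 + 6.0 + 17.8 + 21.1 + 9.9 + 10.7 + 5.1) / 10 = 12.5000
σ̂ = R̄ / d₂ = 12.5000 / 2.534 = 4.9329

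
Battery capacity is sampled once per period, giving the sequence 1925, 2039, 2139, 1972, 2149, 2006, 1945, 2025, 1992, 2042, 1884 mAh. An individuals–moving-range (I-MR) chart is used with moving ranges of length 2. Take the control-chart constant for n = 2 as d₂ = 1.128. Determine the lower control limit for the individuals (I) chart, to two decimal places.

X̄ = (1925 + 2039 + 2139 + 1972 + 2149 + 2006 + 1945 + 2025 + 1992 + 2042 + 1884) / 11 = 2010.7273
Moving ranges: 114, 100, 167, 177, 143, 61, 80, 33, 50, 158; M̄R̄ = 1083.0000 / 10 = 108.3000
LCL = X̄ − 3·M̄R̄/d₂ = 2010.7273 − 3 × 108.3000 / 1.128 = 1722.6954

1722.70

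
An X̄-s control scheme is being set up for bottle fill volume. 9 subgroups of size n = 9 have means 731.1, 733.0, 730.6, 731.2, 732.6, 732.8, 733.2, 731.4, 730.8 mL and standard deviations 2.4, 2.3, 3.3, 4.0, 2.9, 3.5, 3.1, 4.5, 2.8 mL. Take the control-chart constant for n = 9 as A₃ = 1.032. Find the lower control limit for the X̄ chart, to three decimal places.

728.553

X̄̄ = (731.1 + 733.0 + 730.6 + 731.2 + 732.6 + 732.8 + 733.2 + 731.4 + 730.8) / 9 = 731.8556
s̄ = (2.4 + 2.3 + 3.3 + 4.0 + 2.9 + 3.5 + 3.1 + 4.5 + 2.8) / 9 = 3.2000
LCL = X̄̄ − A₃·s̄ = 731.8556 − 1.032 × 3.2000 = 728.5532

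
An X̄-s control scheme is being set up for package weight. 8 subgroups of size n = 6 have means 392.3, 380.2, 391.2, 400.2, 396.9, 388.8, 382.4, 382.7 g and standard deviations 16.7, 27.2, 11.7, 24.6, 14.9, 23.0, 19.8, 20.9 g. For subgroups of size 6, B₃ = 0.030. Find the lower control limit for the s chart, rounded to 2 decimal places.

0.60

s̄ = (16.7 + 27.2 + 11.7 + 24.6 + 14.9 + 23.0 + 19.8 + 20.9) / 8 = 19.8500
LCL_s = B₃·s̄ = 0.030 × 19.8500 = 0.5955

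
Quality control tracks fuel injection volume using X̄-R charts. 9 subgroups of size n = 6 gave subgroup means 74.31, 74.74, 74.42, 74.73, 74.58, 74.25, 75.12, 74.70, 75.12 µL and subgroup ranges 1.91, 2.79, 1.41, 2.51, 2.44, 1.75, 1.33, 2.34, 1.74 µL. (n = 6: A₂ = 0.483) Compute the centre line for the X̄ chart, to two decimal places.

X̄̄ = (74.31 + 74.74 + 74.42 + 74.73 + 74.58 + 74.25 + 75.12 + 74.70 + 75.12) / 9 = 671.9700 / 9 = 74.6633
CL = X̄̄ = 74.6633

74.66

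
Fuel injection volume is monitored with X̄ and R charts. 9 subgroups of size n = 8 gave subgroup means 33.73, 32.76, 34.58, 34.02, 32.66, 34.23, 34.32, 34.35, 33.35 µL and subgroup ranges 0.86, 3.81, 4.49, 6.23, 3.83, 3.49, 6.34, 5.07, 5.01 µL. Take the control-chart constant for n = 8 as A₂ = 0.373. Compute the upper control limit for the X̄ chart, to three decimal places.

X̄̄ = (33.73 + 32.76 + 34.58 + 34.02 + 32.66 + 34.23 + 34.32 + 34.35 + 33.35) / 9 = 304.0000 / 9 = 33.7778
R̄ = (0.86 + 3.81 + 4.49 + 6.23 + 3.83 + 3.49 + 6.34 + 5.07 + 5.01) / 9 = 39.1300 / 9 = 4.3478
UCL = X̄̄ + A₂·R̄ = 33.7778 + 0.373 × 4.3478 = 35.3995

35.399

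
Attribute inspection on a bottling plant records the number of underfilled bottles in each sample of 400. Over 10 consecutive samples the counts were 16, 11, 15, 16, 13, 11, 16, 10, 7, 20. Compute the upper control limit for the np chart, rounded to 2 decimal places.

p̄ = Σdᵢ / (k·n) = 135 / (10 × 400) = 0.03375
UCL = np̄ + 3·√(np̄(1−p̄)) = 13.5000 + 3 × √(13.5000×0.96625) = 13.5000 + 3 × 3.6117 = 24.3351

24.34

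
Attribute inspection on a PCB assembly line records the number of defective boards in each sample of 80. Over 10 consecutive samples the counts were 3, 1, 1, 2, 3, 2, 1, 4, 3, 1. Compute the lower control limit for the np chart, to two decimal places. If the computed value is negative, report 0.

p̄ = Σdᵢ / (k·n) = 21 / (10 × 80) = 0.02625
LCL = np̄ − 3·√(np̄(1−p̄)) = 2.1000 − 3 × 1.4300 = -2.1900 → 0 (negative, so LCL = 0)

0.00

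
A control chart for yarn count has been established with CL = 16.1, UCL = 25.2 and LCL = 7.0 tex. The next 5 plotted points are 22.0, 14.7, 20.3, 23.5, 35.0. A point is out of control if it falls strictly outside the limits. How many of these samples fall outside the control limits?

Compare each point to [7.0, 25.2]: sample 5 = 35.0 > UCL.

1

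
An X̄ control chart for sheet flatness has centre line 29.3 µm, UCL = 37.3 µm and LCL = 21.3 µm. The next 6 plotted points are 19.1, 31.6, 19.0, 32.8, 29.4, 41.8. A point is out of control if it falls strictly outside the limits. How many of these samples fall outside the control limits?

3

Compare each point to [21.3, 37.3]: sample 1 = 19.1 < LCL; sample 3 = 19.0 < LCL; sample 6 = 41.8 > UCL.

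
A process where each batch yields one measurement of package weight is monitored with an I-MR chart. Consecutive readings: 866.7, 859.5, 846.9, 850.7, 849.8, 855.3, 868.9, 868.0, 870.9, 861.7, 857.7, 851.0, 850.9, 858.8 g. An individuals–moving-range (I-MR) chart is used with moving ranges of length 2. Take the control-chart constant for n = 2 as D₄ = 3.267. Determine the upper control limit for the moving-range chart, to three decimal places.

Moving ranges: 7.2, 12.6, 3.8, 0.9, 5.5, 13.6, 0.9, 2.9, 9.2, 4.0, 6.7, 0.1, 7.9; M̄R̄ = 75.3000 / 13 = 5.7923
UCL_MR = D₄·M̄R̄ = 3.267 × 5.7923 = 18.9235

18.923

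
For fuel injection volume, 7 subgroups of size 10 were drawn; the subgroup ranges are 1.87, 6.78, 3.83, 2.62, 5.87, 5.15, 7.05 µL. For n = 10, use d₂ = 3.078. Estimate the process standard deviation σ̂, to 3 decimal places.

1.539

R̄ = (1.87 + 6.78 + 3.83 + 2.62 + 5.87 + 5.15 + 7.05) / 7 = 4.7386
σ̂ = R̄ / d₂ = 4.7386 / 3.078 = 1.5395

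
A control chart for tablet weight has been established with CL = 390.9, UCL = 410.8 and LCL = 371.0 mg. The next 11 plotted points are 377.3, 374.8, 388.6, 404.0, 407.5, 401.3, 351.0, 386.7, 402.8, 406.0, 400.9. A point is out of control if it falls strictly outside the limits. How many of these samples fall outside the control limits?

1

Compare each point to [371.0, 410.8]: sample 7 = 351.0 < LCL.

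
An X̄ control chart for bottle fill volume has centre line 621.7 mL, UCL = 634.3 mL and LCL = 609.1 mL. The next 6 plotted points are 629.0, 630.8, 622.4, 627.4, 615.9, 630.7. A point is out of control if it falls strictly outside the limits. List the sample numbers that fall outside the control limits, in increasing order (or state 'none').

none

All 6 points lie within [609.1, 634.3].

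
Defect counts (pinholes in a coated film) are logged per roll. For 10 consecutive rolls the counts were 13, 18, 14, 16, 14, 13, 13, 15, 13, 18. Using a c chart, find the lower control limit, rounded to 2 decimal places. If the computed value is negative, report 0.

c̄ = (13 + 18 + 14 + 16 + 14 + 13 + 13 + 15 + 13 + 18) / 10 = 147 / 10 = 14.7000
LCL = c̄ − 3√c̄ = 14.7000 − 3 × 3.8341 = 3.1978

3.20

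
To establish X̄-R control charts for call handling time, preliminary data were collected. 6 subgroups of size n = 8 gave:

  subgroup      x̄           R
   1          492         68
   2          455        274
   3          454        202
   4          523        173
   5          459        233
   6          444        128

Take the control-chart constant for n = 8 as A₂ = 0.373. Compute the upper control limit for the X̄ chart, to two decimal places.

X̄̄ = (492 + 455 + 454 + 523 + 459 + 444) / 6 = 2827.0000 / 6 = 471.1667
R̄ = (68 + 274 + 202 + 173 + 233 + 128) / 6 = 1078.0000 / 6 = 179.6667
UCL = X̄̄ + A₂·R̄ = 471.1667 + 0.373 × 179.6667 = 538.1823

538.18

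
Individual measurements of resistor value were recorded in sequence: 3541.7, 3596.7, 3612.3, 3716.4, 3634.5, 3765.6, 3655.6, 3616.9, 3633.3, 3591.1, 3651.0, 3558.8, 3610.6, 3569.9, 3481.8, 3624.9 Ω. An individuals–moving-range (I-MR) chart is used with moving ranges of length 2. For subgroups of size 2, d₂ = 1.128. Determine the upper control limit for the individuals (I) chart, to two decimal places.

3806.18

X̄ = (3541.7 + 3596.7 + 3612.3 + 3716.4 + 3634.5 + 3765.6 + 3655.6 + 3616.9 + 3633.3 + 3591.1 + 3651.0 + 3558.8 + 3610.6 + 3569.9 + 3481.8 + 3624.9) / 16 = 3616.3187
Moving ranges: 55.0, 15.6, 104.1, 81.9, 131.1, 110.0, 38.7, 16.4, 42.2, 59.9, 92.2, 51.8, 40.7, 88.1, 143.1; M̄R̄ = 1070.8000 / 15 = 71.3867
UCL = X̄ + 3·M̄R̄/d₂ = 3616.3187 + 3 × 71.3867 / 1.128 = 3806.1769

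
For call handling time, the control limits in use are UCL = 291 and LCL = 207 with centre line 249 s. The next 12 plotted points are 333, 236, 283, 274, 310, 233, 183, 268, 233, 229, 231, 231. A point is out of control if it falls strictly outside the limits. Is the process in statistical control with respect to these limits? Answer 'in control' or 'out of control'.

Compare each point to [207, 291]: sample 1 = 333 > UCL; sample 5 = 310 > UCL; sample 7 = 183 < LCL.

out of control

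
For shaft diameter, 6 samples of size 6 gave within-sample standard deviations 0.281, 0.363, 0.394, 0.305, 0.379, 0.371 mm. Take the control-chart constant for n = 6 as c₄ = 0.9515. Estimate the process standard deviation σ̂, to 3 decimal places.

0.367

s̄ = (0.281 + 0.363 + 0.394 + 0.305 + 0.379 + 0.371) / 6 = 0.3488
σ̂ = s̄ / c₄ = 0.3488 / 0.9515 = 0.3666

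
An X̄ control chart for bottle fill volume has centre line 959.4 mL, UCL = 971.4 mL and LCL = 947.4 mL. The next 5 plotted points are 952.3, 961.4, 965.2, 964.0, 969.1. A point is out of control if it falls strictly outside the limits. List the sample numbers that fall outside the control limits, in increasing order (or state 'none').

All 5 points lie within [947.4, 971.4].

none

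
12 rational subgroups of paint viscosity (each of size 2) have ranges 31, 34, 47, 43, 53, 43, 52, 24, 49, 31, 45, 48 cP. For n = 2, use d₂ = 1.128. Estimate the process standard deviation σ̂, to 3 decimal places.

36.939

R̄ = (31 + 34 + 47 + 43 + 53 + 43 + 52 + 24 + 49 + 31 + 45 + 48) / 12 = 41.6667
σ̂ = R̄ / d₂ = 41.6667 / 1.128 = 36.9385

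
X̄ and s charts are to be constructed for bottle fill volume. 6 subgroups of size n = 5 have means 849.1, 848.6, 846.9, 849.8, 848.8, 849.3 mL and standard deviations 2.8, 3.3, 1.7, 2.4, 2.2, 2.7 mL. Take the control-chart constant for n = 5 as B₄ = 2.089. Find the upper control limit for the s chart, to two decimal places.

s̄ = (2.8 + 3.3 + 1.7 + 2.4 + 2.2 + 2.7) / 6 = 2.5167
UCL_s = B₄·s̄ = 2.089 × 2.5167 = 5.2573

5.26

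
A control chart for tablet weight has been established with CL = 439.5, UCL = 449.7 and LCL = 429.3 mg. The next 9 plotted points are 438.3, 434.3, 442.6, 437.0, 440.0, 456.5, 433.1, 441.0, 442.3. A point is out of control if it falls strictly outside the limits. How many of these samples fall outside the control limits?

Compare each point to [429.3, 449.7]: sample 6 = 456.5 > UCL.

1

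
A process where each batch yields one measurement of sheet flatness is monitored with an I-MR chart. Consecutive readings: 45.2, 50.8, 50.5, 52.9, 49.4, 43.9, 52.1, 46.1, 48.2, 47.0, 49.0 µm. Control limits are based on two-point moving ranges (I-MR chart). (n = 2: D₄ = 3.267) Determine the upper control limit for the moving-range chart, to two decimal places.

12.02

Moving ranges: 5.6, 0.3, 2.4, 3.5, 5.5, 8.2, 6.0, 2.1, 1.2, 2.0; M̄R̄ = 36.8000 / 10 = 3.6800
UCL_MR = D₄·M̄R̄ = 3.267 × 3.6800 = 12.0226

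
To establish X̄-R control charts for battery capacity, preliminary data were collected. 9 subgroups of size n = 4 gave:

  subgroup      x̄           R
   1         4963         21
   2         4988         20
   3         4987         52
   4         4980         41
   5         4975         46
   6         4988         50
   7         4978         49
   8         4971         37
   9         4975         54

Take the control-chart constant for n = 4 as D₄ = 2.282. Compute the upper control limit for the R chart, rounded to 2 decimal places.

R̄ = (21 + 20 + 52 + 41 + 46 + 50 + 49 + 37 + 54) / 9 = 370.0000 / 9 = 41.1111
UCL_R = D₄·R̄ = 2.282 × 41.1111 = 93.8156

93.82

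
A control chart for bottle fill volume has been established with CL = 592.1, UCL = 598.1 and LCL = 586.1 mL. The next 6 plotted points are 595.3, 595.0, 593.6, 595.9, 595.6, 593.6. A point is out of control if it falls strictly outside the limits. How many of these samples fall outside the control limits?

0

All 6 points lie within [586.1, 598.1].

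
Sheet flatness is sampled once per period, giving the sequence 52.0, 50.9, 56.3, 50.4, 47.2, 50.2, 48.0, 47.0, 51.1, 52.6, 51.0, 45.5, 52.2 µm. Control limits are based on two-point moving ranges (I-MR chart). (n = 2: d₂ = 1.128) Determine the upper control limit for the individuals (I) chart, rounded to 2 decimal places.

X̄ = (52.0 + 50.9 + 56.3 + 50.4 + 47.2 + 50.2 + 48.0 + 47.0 + 51.1 + 52.6 + 51.0 + 45.5 + 52.2) / 13 = 50.3385
Moving ranges: 1.1, 5.4, 5.9, 3.2, 3.0, 2.2, 1.0, 4.1, 1.5, 1.6, 5.5, 6.7; M̄R̄ = 41.2000 / 12 = 3.4333
UCL = X̄ + 3·M̄R̄/d₂ = 50.3385 + 3 × 3.4333 / 1.128 = 59.4697

59.47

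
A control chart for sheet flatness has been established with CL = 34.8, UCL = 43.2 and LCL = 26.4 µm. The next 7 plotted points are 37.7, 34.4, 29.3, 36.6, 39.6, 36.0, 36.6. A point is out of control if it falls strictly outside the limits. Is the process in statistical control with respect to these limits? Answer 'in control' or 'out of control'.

All 7 points lie within [26.4, 43.2].

in control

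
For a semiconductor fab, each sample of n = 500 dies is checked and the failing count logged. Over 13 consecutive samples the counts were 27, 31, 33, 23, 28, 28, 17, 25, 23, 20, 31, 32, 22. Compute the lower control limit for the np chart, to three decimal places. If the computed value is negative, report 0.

11.218

p̄ = Σdᵢ / (k·n) = 340 / (13 × 500) = 0.05231
LCL = np̄ − 3·√(np̄(1−p̄)) = 26.1538 − 3 × 4.9785 = 11.2182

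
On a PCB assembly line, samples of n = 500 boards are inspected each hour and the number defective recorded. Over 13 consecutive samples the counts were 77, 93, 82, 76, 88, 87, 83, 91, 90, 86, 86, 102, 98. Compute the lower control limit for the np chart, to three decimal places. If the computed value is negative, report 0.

p̄ = Σdᵢ / (k·n) = 1139 / (13 × 500) = 0.17523
LCL = np̄ − 3·√(np̄(1−p̄)) = 87.6154 − 3 × 8.5007 = 62.1132

62.113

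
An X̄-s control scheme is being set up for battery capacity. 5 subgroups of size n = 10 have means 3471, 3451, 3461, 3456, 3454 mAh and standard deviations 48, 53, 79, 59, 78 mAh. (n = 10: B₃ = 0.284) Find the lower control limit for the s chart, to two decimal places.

18.01

s̄ = (48 + 53 + 79 + 59 + 78) / 5 = 63.4000
LCL_s = B₃·s̄ = 0.284 × 63.4000 = 18.0056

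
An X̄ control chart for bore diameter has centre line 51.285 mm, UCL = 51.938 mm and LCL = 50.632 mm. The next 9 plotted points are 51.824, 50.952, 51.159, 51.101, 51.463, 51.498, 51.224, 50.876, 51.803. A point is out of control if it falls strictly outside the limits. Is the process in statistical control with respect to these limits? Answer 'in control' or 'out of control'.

in control

All 9 points lie within [50.632, 51.938].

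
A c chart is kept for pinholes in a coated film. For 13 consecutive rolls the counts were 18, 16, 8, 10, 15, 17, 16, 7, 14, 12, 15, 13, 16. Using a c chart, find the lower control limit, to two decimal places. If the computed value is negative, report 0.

2.55

c̄ = (18 + 16 + 8 + 10 + 15 + 17 + 16 + 7 + 14 + 12 + 15 + 13 + 16) / 13 = 177 / 13 = 13.6154
LCL = c̄ − 3√c̄ = 13.6154 − 3 × 3.6899 = 2.5457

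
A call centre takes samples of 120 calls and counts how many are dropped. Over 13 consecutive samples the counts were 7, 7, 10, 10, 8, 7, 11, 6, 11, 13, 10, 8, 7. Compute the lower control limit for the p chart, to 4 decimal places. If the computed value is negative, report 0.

0.0022

p̄ = Σdᵢ / (k·n) = 115 / (13 × 120) = 0.07372
LCL = p̄ − 3·√(p̄(1−p̄)/n) = 0.07372 − 3 × 0.02385 = 0.00215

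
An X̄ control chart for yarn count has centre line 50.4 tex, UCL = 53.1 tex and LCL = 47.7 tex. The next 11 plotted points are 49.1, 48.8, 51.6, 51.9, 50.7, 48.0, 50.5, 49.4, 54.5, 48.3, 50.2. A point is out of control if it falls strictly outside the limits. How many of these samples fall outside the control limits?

1

Compare each point to [47.7, 53.1]: sample 9 = 54.5 > UCL.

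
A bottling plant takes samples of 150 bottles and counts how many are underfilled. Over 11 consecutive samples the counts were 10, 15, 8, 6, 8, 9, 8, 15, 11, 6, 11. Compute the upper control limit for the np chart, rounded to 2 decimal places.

18.78

p̄ = Σdᵢ / (k·n) = 107 / (11 × 150) = 0.06485
UCL = np̄ + 3·√(np̄(1−p̄)) = 9.7273 + 3 × √(9.7273×0.93515) = 9.7273 + 3 × 3.0160 = 18.7754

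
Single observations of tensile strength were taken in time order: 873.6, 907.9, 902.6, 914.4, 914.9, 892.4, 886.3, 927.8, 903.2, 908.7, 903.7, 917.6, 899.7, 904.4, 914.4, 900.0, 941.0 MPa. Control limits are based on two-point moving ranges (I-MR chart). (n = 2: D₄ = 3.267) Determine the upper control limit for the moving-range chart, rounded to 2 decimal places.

Moving ranges: 34.3, 5.3, 11.8, 0.5, 22.5, 6.1, 41.5, 24.6, 5.5, 5.0, 13.9, 17.9, 4.7, 10.0, 14.4, 41.0; M̄R̄ = 259.0000 / 16 = 16.1875
UCL_MR = D₄·M̄R̄ = 3.267 × 16.1875 = 52.8846

52.88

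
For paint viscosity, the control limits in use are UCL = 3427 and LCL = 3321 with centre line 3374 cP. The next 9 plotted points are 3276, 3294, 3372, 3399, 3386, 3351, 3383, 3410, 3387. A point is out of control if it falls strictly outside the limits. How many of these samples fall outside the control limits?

2

Compare each point to [3321, 3427]: sample 1 = 3276 < LCL; sample 2 = 3294 < LCL.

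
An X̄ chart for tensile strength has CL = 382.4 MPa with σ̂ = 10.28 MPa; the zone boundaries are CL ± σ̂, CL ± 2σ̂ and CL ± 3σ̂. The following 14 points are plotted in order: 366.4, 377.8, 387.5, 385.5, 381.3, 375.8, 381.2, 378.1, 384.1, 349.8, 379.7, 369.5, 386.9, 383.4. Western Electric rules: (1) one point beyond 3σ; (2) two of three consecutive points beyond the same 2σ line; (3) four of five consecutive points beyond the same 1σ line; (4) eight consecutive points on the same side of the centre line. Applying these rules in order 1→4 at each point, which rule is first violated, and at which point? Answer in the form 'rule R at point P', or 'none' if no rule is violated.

Zone of each point (C = within 1σ̂, B = 1σ̂–2σ̂, A = 2σ̂–3σ̂, * = beyond 3σ̂; sign = side of CL): 1:-B, 2:-C, 3:+C, 4:+C, 5:-C, 6:-C, 7:-C, 8:-C, 9:+C, 10:-*, 11:-C, 12:-B, 13:+C, 14:+C
Rule 1 (one point beyond the 3σ limits) is satisfied at point 10.

rule 1 at point 10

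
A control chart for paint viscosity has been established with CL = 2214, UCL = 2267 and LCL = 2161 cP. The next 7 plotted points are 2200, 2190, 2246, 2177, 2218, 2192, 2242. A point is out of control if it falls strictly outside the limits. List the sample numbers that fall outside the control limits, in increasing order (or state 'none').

All 7 points lie within [2161, 2267].

none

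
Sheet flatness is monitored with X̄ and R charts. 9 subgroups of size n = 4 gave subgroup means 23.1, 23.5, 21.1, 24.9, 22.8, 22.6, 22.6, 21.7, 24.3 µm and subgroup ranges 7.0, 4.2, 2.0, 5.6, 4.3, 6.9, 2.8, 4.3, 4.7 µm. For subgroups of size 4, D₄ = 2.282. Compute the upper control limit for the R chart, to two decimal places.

10.60

R̄ = (7.0 + 4.2 + 2.0 + 5.6 + 4.3 + 6.9 + 2.8 + 4.3 + 4.7) / 9 = 41.8000 / 9 = 4.6444
UCL_R = D₄·R̄ = 2.282 × 4.6444 = 10.5986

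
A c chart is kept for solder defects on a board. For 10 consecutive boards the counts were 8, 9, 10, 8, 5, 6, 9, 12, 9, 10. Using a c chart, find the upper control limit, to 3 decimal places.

c̄ = (8 + 9 + 10 + 8 + 5 + 6 + 9 + 12 + 9 + 10) / 10 = 86 / 10 = 8.6000
UCL = c̄ + 3√c̄ = 8.6000 + 3 × √8.6000 = 8.6000 + 3 × 2.9326 = 17.3977

17.398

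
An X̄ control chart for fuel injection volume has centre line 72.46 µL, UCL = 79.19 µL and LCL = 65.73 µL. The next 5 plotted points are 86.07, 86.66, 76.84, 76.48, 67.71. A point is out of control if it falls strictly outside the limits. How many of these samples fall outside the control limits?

2

Compare each point to [65.73, 79.19]: sample 1 = 86.07 > UCL; sample 2 = 86.66 > UCL.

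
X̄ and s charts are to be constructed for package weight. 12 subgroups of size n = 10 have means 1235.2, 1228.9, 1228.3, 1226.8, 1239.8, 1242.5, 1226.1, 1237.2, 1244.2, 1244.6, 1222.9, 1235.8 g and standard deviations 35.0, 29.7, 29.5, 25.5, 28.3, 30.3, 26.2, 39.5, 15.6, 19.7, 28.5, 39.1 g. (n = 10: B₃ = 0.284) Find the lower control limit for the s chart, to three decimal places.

s̄ = (35.0 + 29.7 + 29.5 + 25.5 + 28.3 + 30.3 + 26.2 + 39.5 + 15.6 + 19.7 + 28.5 + 39.1) / 12 = 28.9083
LCL_s = B₃·s̄ = 0.284 × 28.9083 = 8.2100

8.210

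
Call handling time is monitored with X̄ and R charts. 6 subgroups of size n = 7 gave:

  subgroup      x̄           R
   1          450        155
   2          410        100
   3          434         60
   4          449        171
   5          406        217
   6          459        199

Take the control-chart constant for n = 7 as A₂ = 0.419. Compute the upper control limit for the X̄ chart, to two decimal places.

X̄̄ = (450 + 410 + 434 + 449 + 406 + 459) / 6 = 2608.0000 / 6 = 434.6667
R̄ = (155 + 100 + 60 + 171 + 217 + 199) / 6 = 902.0000 / 6 = 150.3333
UCL = X̄̄ + A₂·R̄ = 434.6667 + 0.419 × 150.3333 = 497.6563

497.66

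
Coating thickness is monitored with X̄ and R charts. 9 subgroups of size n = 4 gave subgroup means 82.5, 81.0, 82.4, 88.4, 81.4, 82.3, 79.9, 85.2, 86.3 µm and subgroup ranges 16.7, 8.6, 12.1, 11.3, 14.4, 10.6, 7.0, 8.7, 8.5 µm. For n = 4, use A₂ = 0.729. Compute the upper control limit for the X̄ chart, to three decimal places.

X̄̄ = (82.5 + 81.0 + 82.4 + 88.4 + 81.4 + 82.3 + 79.9 + 85.2 + 86.3) / 9 = 749.4000 / 9 = 83.2667
R̄ = (16.7 + 8.6 + 12.1 + 11.3 + 14.4 + 10.6 + 7.0 + 8.7 + 8.5) / 9 = 97.9000 / 9 = 10.8778
UCL = X̄̄ + A₂·R̄ = 83.2667 + 0.729 × 10.8778 = 91.1966

91.197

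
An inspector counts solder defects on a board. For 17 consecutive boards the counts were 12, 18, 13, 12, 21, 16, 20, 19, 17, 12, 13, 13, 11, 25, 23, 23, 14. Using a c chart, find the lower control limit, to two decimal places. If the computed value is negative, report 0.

4.37

c̄ = (12 + 18 + 13 + 12 + 21 + 16 + 20 + 19 + 17 + 12 + 13 + 13 + 11 + 25 + 23 + 23 + 14) / 17 = 282 / 17 = 16.5882
LCL = c̄ − 3√c̄ = 16.5882 − 3 × 4.0729 = 4.3696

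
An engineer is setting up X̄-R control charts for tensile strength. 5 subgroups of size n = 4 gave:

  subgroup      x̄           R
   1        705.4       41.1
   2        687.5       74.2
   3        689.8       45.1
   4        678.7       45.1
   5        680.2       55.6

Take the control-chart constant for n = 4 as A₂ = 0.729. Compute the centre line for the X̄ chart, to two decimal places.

X̄̄ = (705.4 + 687.5 + 689.8 + 678.7 + 680.2) / 5 = 3441.6000 / 5 = 688.3200
CL = X̄̄ = 688.3200

688.32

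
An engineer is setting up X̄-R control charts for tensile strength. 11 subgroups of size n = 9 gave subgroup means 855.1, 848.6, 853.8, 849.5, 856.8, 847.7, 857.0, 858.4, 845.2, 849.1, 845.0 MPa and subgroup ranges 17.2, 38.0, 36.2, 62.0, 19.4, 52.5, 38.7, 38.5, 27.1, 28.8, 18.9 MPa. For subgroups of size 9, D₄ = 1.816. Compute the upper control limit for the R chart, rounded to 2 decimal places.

R̄ = (17.2 + 38.0 + 36.2 + 62.0 + 19.4 + 52.5 + 38.7 + 38.5 + 27.1 + 28.8 + 18.9) / 11 = 377.3000 / 11 = 34.3000
UCL_R = D₄·R̄ = 1.816 × 34.3000 = 62.2888

62.29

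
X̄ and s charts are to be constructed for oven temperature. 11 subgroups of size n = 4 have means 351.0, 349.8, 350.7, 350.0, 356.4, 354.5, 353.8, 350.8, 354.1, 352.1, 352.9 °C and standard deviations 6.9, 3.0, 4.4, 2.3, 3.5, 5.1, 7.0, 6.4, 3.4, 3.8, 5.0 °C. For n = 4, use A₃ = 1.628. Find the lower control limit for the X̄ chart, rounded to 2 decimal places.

X̄̄ = (351.0 + 349.8 + 350.7 + 350.0 + 356.4 + 354.5 + 353.8 + 350.8 + 354.1 + 352.1 + 352.9) / 11 = 352.3727
s̄ = (6.9 + 3.0 + 4.4 + 2.3 + 3.5 + 5.1 + 7.0 + 6.4 + 3.4 + 3.8 + 5.0) / 11 = 4.6182
LCL = X̄̄ − A₃·s̄ = 352.3727 − 1.628 × 4.6182 = 344.8543

344.85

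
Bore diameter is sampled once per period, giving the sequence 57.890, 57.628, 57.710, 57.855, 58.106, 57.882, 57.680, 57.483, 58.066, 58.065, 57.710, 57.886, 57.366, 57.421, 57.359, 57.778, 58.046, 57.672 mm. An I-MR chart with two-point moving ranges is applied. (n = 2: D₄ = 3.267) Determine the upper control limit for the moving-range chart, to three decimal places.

0.803

Moving ranges: 0.262, 0.082, 0.145, 0.251, 0.224, 0.202, 0.197, 0.583, 0.001, 0.355, 0.176, 0.520, 0.055, 0.062, 0.419, 0.268, 0.374; M̄R̄ = 4.1760 / 17 = 0.2456
UCL_MR = D₄·M̄R̄ = 3.267 × 0.2456 = 0.8025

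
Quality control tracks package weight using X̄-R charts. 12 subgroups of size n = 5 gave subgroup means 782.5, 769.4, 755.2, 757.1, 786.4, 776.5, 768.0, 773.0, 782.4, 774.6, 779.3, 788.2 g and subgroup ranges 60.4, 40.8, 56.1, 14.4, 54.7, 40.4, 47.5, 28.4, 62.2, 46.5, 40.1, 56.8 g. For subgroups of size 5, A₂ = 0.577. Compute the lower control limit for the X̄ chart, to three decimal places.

748.019

X̄̄ = (782.5 + 769.4 + 755.2 + 757.1 + 786.4 + 776.5 + 768.0 + 773.0 + 782.4 + 774.6 + 779.3 + 788.2) / 12 = 9292.6000 / 12 = 774.3833
R̄ = (60.4 + 40.8 + 56.1 + 14.4 + 54.7 + 40.4 + 47.5 + 28.4 + 62.2 + 46.5 + 40.1 + 56.8) / 12 = 548.3000 / 12 = 45.6917
LCL = X̄̄ − A₂·R̄ = 774.3833 − 0.577 × 45.6917 = 748.0192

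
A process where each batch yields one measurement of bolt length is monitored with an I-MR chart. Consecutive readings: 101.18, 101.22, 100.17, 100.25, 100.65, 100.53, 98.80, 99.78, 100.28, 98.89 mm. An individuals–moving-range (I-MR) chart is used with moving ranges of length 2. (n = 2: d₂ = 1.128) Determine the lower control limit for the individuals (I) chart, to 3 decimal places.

X̄ = (101.18 + 101.22 + 100.17 + 100.25 + 100.65 + 100.53 + 98.80 + 99.78 + 100.28 + 98.89) / 10 = 100.1750
Moving ranges: 0.04, 1.05, 0.08, 0.40, 0.12, 1.73, 0.98, 0.50, 1.39; M̄R̄ = 6.2900 / 9 = 0.6989
LCL = X̄ − 3·M̄R̄/d₂ = 100.1750 − 3 × 0.6989 / 1.128 = 98.3163

98.316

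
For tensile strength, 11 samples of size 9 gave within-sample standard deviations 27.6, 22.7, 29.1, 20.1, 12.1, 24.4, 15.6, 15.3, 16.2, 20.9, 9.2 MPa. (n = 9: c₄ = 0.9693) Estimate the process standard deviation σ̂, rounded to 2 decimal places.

s̄ = (27.6 + 22.7 + 29.1 + 20.1 + 12.1 + 24.4 + 15.6 + 15.3 + 16.2 + 20.9 + 9.2) / 11 = 19.3818
σ̂ = s̄ / c₄ = 19.3818 / 0.9693 = 19.9957

20.00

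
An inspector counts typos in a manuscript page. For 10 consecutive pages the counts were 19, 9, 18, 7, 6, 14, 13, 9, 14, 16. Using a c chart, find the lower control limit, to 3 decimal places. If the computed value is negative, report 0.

c̄ = (19 + 9 + 18 + 7 + 6 + 14 + 13 + 9 + 14 + 16) / 10 = 125 / 10 = 12.5000
LCL = c̄ − 3√c̄ = 12.5000 − 3 × 3.5355 = 1.8934

1.893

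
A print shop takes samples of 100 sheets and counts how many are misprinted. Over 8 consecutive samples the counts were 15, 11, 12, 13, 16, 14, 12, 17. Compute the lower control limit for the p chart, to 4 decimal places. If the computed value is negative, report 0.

0.0342

p̄ = Σdᵢ / (k·n) = 110 / (8 × 100) = 0.13750
LCL = p̄ − 3·√(p̄(1−p̄)/n) = 0.13750 − 3 × 0.03444 = 0.03419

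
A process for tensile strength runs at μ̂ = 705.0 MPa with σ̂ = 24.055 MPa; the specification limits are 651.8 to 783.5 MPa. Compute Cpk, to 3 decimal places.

Cpu = (USL − μ̂) / (3σ̂) = (783.5 − 705.0) / (3 × 24.055) = 1.0878; Cpl = (μ̂ − LSL) / (3σ̂) = (705.0 − 651.8) / (3 × 24.055) = 0.7372; Cpk = min(Cpu, Cpl) = 0.7372

0.737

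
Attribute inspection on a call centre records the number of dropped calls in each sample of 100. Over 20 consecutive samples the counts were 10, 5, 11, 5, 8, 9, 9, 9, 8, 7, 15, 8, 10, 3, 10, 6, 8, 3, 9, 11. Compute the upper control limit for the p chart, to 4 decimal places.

0.1643

p̄ = Σdᵢ / (k·n) = 164 / (20 × 100) = 0.08200
UCL = p̄ + 3·√(p̄(1−p̄)/n) = 0.08200 + 3 × √(0.08200×0.91800/100) = 0.08200 + 3 × 0.02744 = 0.16431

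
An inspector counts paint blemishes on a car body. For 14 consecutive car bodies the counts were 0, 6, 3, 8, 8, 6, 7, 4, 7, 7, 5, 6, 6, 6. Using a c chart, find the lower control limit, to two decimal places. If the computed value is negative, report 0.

0.00

c̄ = (0 + 6 + 3 + 8 + 8 + 6 + 7 + 4 + 7 + 7 + 5 + 6 + 6 + 6) / 14 = 79 / 14 = 5.6429
LCL = c̄ − 3√c̄ = 5.6429 − 3 × 2.3755 = -1.4836 → 0 (cannot be negative)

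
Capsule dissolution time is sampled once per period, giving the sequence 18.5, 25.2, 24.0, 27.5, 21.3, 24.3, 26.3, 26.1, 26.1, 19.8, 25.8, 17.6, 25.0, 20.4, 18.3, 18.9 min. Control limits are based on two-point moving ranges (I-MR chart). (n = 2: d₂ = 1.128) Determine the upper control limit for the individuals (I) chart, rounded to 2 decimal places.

X̄ = (18.5 + 25.2 + 24.0 + 27.5 + 21.3 + 24.3 + 26.3 + 26.1 + 26.1 + 19.8 + 25.8 + 17.6 + 25.0 + 20.4 + 18.3 + 18.9) / 16 = 22.8188
Moving ranges: 6.7, 1.2, 3.5, 6.2, 3.0, 2.0, 0.2, 0.0, 6.3, 6.0, 8.2, 7.4, 4.6, 2.1, 0.6; M̄R̄ = 58.0000 / 15 = 3.8667
UCL = X̄ + 3·M̄R̄/d₂ = 22.8188 + 3 × 3.8667 / 1.128 = 33.1024

33.10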